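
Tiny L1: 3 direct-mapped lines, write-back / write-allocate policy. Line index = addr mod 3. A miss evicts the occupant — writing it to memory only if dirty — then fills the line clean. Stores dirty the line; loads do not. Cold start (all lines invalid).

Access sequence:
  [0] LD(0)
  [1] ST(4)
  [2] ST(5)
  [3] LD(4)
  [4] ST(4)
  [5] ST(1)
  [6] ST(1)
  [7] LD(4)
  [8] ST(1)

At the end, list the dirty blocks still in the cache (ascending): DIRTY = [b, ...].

0: R B0 → L0 miss [-]
1: W B4 → L1 miss [D]
2: W B5 → L2 miss [D]
3: R B4 → L1 hit [D]
4: W B4 → L1 hit [D]
5: W B1 → L1 miss wb→B4 [D]
6: W B1 → L1 hit [D]
7: R B4 → L1 miss wb→B1 [-]
8: W B1 → L1 miss [D]

DIRTY = [1, 5]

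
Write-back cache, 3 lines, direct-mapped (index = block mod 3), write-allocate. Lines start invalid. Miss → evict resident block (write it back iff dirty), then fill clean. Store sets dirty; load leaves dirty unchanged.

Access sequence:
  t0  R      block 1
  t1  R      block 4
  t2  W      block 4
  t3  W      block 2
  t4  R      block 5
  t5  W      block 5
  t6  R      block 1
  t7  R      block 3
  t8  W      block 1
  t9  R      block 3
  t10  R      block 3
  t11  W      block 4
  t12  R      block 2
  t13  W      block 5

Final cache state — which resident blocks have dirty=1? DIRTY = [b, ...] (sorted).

DIRTY = [4, 5]

0: R B1 -> L1 miss  d=-]
1: R B4 -> L1 miss  d=-]
2: W B4 -> L1 hit  d=D]
3: W B2 -> L2 miss  d=D]
4: R B5 -> L2 miss wb->B2  d=-]
5: W B5 -> L2 hit  d=D]
6: R B1 -> L1 miss wb->B4  d=-]
7: R B3 -> L0 miss  d=-]
8: W B1 -> L1 hit  d=D]
9: R B3 -> L0 hit  d=-]
10: R B3 -> L0 hit  d=-]
11: W B4 -> L1 miss wb->B1  d=D]
12: R B2 -> L2 miss wb->B5  d=-]
13: W B5 -> L2 miss  d=D]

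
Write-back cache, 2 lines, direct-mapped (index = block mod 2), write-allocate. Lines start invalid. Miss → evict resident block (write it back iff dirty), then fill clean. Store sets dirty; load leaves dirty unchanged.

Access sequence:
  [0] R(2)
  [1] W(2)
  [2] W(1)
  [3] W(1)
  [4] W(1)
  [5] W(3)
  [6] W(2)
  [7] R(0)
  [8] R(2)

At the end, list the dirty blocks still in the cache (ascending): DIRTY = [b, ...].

0: R B2 -> L0 miss  d=-]
1: W B2 -> L0 hit  d=D]
2: W B1 -> L1 miss  d=D]
3: W B1 -> L1 hit  d=D]
4: W B1 -> L1 hit  d=D]
5: W B3 -> L1 miss wb->B1  d=D]
6: W B2 -> L0 hit  d=D]
7: R B0 -> L0 miss wb->B2  d=-]
8: R B2 -> L0 miss  d=-]

DIRTY = [3]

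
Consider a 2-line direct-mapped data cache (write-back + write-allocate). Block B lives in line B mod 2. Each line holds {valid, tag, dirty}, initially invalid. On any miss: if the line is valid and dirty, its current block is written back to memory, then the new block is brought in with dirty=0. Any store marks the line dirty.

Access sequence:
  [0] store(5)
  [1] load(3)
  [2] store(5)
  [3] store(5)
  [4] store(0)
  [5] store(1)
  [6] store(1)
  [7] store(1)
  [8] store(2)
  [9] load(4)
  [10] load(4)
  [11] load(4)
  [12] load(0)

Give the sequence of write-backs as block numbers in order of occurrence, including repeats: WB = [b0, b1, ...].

0: W B5 → L1 miss [D]
1: R B3 → L1 miss wb→B5 [-]
2: W B5 → L1 miss [D]
3: W B5 → L1 hit [D]
4: W B0 → L0 miss [D]
5: W B1 → L1 miss wb→B5 [D]
6: W B1 → L1 hit [D]
7: W B1 → L1 hit [D]
8: W B2 → L0 miss wb→B0 [D]
9: R B4 → L0 miss wb→B2 [-]
10: R B4 → L0 hit [-]
11: R B4 → L0 hit [-]
12: R B0 → L0 miss [-]

WB = [5, 5, 0, 2]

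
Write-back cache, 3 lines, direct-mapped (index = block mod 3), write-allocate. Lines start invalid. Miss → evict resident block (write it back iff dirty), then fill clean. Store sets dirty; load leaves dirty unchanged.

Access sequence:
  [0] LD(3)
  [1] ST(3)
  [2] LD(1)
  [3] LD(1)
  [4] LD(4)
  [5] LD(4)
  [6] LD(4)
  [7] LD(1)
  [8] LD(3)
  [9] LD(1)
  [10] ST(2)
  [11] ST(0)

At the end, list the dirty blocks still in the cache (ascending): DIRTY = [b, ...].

DIRTY = [0, 2]

  0 | R B3 → L0 miss [-]
  1 | W B3 → L0 hit [D]
  2 | R B1 → L1 miss [-]
  3 | R B1 → L1 hit [-]
  4 | R B4 → L1 miss [-]
  5 | R B4 → L1 hit [-]
  6 | R B4 → L1 hit [-]
  7 | R B1 → L1 miss [-]
  8 | R B3 → L0 hit [D]
  9 | R B1 → L1 hit [-]
  10 | W B2 → L2 miss [D]
  11 | W B0 → L0 miss wb→B3 [D]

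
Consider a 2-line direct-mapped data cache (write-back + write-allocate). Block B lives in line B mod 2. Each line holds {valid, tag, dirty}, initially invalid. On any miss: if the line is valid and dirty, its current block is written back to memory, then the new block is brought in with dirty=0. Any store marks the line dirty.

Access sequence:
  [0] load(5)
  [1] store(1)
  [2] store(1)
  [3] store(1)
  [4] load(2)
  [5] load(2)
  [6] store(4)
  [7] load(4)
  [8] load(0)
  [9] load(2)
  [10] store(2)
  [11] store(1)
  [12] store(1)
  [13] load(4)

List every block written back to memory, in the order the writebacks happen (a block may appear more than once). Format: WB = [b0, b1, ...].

0: R B5 → L1 miss [-]
1: W B1 → L1 miss [D]
2: W B1 → L1 hit [D]
3: W B1 → L1 hit [D]
4: R B2 → L0 miss [-]
5: R B2 → L0 hit [-]
6: W B4 → L0 miss [D]
7: R B4 → L0 hit [D]
8: R B0 → L0 miss wb→B4 [-]
9: R B2 → L0 miss [-]
10: W B2 → L0 hit [D]
11: W B1 → L1 hit [D]
12: W B1 → L1 hit [D]
13: R B4 → L0 miss wb→B2 [-]

WB = [4, 2]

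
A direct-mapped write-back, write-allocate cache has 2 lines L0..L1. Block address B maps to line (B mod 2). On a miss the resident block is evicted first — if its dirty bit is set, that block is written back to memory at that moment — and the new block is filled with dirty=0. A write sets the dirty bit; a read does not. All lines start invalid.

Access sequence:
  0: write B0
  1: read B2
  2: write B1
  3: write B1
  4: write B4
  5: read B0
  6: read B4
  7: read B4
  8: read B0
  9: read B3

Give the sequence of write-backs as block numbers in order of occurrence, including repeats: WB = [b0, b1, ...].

WB = [0, 4, 1]

0: W B0 → L0 miss [D]
1: R B2 → L0 miss wb→B0 [-]
2: W B1 → L1 miss [D]
3: W B1 → L1 hit [D]
4: W B4 → L0 miss [D]
5: R B0 → L0 miss wb→B4 [-]
6: R B4 → L0 miss [-]
7: R B4 → L0 hit [-]
8: R B0 → L0 miss [-]
9: R B3 → L1 miss wb→B1 [-]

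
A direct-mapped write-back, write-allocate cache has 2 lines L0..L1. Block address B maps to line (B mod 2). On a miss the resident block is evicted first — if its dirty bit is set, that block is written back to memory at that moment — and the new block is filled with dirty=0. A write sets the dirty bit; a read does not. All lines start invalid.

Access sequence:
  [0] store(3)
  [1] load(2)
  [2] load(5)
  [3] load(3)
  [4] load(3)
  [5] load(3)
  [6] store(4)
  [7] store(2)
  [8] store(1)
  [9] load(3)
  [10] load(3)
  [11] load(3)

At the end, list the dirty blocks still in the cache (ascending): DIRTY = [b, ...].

DIRTY = [2]

  0 | W B3 → L1 miss [D]
  1 | R B2 → L0 miss [-]
  2 | R B5 → L1 miss wb→B3 [-]
  3 | R B3 → L1 miss [-]
  4 | R B3 → L1 hit [-]
  5 | R B3 → L1 hit [-]
  6 | W B4 → L0 miss [D]
  7 | W B2 → L0 miss wb→B4 [D]
  8 | W B1 → L1 miss [D]
  9 | R B3 → L1 miss wb→B1 [-]
  10 | R B3 → L1 hit [-]
  11 | R B3 → L1 hit [-]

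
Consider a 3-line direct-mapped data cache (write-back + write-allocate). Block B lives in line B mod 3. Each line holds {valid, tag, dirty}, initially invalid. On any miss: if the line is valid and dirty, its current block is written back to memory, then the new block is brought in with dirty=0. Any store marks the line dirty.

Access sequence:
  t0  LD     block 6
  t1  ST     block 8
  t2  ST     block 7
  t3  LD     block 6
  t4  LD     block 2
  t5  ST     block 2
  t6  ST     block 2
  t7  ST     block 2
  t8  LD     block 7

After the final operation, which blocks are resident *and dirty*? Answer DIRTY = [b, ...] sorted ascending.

0: R B6 -> L0 miss  d=-]
1: W B8 -> L2 miss  d=D]
2: W B7 -> L1 miss  d=D]
3: R B6 -> L0 hit  d=-]
4: R B2 -> L2 miss wb->B8  d=-]
5: W B2 -> L2 hit  d=D]
6: W B2 -> L2 hit  d=D]
7: W B2 -> L2 hit  d=D]
8: R B7 -> L1 hit  d=D]

DIRTY = [2, 7]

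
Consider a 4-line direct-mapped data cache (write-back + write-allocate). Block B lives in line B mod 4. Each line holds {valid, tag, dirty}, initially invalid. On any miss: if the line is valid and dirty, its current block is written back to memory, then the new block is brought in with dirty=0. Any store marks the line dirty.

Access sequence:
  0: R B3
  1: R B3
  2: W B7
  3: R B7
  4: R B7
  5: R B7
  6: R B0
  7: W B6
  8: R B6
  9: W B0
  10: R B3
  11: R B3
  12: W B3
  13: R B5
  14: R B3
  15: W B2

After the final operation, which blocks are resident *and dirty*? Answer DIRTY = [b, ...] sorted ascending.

0: R B3 -> L3 miss  d=-]
1: R B3 -> L3 hit  d=-]
2: W B7 -> L3 miss  d=D]
3: R B7 -> L3 hit  d=D]
4: R B7 -> L3 hit  d=D]
5: R B7 -> L3 hit  d=D]
6: R B0 -> L0 miss  d=-]
7: W B6 -> L2 miss  d=D]
8: R B6 -> L2 hit  d=D]
9: W B0 -> L0 hit  d=D]
10: R B3 -> L3 miss wb->B7  d=-]
11: R B3 -> L3 hit  d=-]
12: W B3 -> L3 hit  d=D]
13: R B5 -> L1 miss  d=-]
14: R B3 -> L3 hit  d=D]
15: W B2 -> L2 miss wb->B6  d=D]

DIRTY = [0, 2, 3]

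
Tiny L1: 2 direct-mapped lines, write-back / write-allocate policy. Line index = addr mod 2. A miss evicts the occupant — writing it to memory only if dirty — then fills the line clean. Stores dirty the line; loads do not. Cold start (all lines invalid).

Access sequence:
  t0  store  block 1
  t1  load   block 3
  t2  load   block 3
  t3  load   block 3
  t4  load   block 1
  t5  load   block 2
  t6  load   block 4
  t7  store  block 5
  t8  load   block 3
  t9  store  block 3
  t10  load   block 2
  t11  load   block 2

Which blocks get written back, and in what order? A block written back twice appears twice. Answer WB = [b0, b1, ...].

0: W B1 -> L1 miss  d=D]
1: R B3 -> L1 miss wb->B1  d=-]
2: R B3 -> L1 hit  d=-]
3: R B3 -> L1 hit  d=-]
4: R B1 -> L1 miss  d=-]
5: R B2 -> L0 miss  d=-]
6: R B4 -> L0 miss  d=-]
7: W B5 -> L1 miss  d=D]
8: R B3 -> L1 miss wb->B5  d=-]
9: W B3 -> L1 hit  d=D]
10: R B2 -> L0 miss  d=-]
11: R B2 -> L0 hit  d=-]

WB = [1, 5]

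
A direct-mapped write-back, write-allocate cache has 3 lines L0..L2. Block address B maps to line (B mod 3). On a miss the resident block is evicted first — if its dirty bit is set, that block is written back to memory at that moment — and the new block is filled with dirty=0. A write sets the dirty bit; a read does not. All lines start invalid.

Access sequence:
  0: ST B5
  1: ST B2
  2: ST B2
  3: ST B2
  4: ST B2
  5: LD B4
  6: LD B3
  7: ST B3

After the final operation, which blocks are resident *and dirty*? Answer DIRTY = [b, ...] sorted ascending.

DIRTY = [2, 3]

  0 | W B5 → L2 miss [D]
  1 | W B2 → L2 miss wb→B5 [D]
  2 | W B2 → L2 hit [D]
  3 | W B2 → L2 hit [D]
  4 | W B2 → L2 hit [D]
  5 | R B4 → L1 miss [-]
  6 | R B3 → L0 miss [-]
  7 | W B3 → L0 hit [D]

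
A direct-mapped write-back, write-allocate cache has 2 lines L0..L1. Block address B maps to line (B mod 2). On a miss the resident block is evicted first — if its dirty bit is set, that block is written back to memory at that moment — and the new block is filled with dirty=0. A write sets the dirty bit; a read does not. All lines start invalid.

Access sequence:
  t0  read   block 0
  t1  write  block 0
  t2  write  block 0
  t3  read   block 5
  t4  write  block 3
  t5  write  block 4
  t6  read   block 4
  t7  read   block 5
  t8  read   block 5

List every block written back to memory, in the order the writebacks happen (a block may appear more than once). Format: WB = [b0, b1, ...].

WB = [0, 3]

0: R B0 -> L0 miss  d=-]
1: W B0 -> L0 hit  d=D]
2: W B0 -> L0 hit  d=D]
3: R B5 -> L1 miss  d=-]
4: W B3 -> L1 miss  d=D]
5: W B4 -> L0 miss wb->B0  d=D]
6: R B4 -> L0 hit  d=D]
7: R B5 -> L1 miss wb->B3  d=-]
8: R B5 -> L1 hit  d=-]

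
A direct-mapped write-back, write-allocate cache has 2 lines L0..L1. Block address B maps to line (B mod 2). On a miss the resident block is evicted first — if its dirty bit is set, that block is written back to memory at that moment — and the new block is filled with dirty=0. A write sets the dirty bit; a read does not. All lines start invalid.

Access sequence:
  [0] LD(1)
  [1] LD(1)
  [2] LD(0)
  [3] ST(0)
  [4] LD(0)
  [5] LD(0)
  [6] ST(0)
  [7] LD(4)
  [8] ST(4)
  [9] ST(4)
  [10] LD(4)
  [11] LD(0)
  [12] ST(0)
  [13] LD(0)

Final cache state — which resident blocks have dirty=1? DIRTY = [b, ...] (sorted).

DIRTY = [0]

  0 | R B1 → L1 miss [-]
  1 | R B1 → L1 hit [-]
  2 | R B0 → L0 miss [-]
  3 | W B0 → L0 hit [D]
  4 | R B0 → L0 hit [D]
  5 | R B0 → L0 hit [D]
  6 | W B0 → L0 hit [D]
  7 | R B4 → L0 miss wb→B0 [-]
  8 | W B4 → L0 hit [D]
  9 | W B4 → L0 hit [D]
  10 | R B4 → L0 hit [D]
  11 | R B0 → L0 miss wb→B4 [-]
  12 | W B0 → L0 hit [D]
  13 | R B0 → L0 hit [D]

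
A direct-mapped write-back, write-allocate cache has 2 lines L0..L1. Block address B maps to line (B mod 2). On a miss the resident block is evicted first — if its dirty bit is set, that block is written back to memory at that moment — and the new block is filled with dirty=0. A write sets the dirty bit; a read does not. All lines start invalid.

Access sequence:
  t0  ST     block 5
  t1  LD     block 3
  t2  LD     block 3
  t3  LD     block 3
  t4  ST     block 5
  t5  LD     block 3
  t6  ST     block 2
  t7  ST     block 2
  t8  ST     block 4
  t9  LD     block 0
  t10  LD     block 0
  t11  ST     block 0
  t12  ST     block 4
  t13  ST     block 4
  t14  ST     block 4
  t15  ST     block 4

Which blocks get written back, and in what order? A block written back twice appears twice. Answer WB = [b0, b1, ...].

0: W B5 -> L1 miss  d=D]
1: R B3 -> L1 miss wb->B5  d=-]
2: R B3 -> L1 hit  d=-]
3: R B3 -> L1 hit  d=-]
4: W B5 -> L1 miss  d=D]
5: R B3 -> L1 miss wb->B5  d=-]
6: W B2 -> L0 miss  d=D]
7: W B2 -> L0 hit  d=D]
8: W B4 -> L0 miss wb->B2  d=D]
9: R B0 -> L0 miss wb->B4  d=-]
10: R B0 -> L0 hit  d=-]
11: W B0 -> L0 hit  d=D]
12: W B4 -> L0 miss wb->B0  d=D]
13: W B4 -> L0 hit  d=D]
14: W B4 -> L0 hit  d=D]
15: W B4 -> L0 hit  d=D]

WB = [5, 5, 2, 4, 0]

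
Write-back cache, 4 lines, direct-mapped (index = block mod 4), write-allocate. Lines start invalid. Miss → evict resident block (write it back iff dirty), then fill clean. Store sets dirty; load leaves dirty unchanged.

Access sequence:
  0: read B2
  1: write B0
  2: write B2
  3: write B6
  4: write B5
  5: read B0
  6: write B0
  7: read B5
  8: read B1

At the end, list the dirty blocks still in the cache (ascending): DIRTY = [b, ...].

DIRTY = [0, 6]

0: R B2 -> L2 miss  d=-]
1: W B0 -> L0 miss  d=D]
2: W B2 -> L2 hit  d=D]
3: W B6 -> L2 miss wb->B2  d=D]
4: W B5 -> L1 miss  d=D]
5: R B0 -> L0 hit  d=D]
6: W B0 -> L0 hit  d=D]
7: R B5 -> L1 hit  d=D]
8: R B1 -> L1 miss wb->B5  d=-]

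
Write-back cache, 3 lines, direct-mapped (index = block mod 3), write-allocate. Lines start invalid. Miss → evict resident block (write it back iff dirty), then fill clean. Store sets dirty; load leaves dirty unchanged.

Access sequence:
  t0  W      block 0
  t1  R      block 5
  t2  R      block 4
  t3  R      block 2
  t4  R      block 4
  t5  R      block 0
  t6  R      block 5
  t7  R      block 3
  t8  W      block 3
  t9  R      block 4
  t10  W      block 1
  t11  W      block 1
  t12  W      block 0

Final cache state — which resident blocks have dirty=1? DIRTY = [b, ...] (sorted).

0: W B0 → L0 miss [D]
1: R B5 → L2 miss [-]
2: R B4 → L1 miss [-]
3: R B2 → L2 miss [-]
4: R B4 → L1 hit [-]
5: R B0 → L0 hit [D]
6: R B5 → L2 miss [-]
7: R B3 → L0 miss wb→B0 [-]
8: W B3 → L0 hit [D]
9: R B4 → L1 hit [-]
10: W B1 → L1 miss [D]
11: W B1 → L1 hit [D]
12: W B0 → L0 miss wb→B3 [D]

DIRTY = [0, 1]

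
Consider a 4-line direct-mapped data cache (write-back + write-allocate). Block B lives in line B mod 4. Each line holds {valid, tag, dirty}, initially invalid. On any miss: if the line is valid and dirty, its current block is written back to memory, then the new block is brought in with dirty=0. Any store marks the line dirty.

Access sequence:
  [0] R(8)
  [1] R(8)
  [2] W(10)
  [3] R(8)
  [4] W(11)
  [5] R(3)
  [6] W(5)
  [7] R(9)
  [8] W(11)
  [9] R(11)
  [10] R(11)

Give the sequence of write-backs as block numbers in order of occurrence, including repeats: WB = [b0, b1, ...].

0: R B8 -> L0 miss  d=-]
1: R B8 -> L0 hit  d=-]
2: W B10 -> L2 miss  d=D]
3: R B8 -> L0 hit  d=-]
4: W B11 -> L3 miss  d=D]
5: R B3 -> L3 miss wb->B11  d=-]
6: W B5 -> L1 miss  d=D]
7: R B9 -> L1 miss wb->B5  d=-]
8: W B11 -> L3 miss  d=D]
9: R B11 -> L3 hit  d=D]
10: R B11 -> L3 hit  d=D]

WB = [11, 5]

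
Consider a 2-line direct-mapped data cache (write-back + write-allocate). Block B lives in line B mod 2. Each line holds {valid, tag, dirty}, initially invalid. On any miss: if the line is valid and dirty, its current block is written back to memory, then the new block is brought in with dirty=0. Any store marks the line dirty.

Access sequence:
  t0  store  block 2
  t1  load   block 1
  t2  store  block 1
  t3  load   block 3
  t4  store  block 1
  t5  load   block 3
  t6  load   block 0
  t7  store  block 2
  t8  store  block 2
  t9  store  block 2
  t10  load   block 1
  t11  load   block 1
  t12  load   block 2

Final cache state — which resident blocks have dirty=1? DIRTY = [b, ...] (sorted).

0: W B2 -> L0 miss  d=D]
1: R B1 -> L1 miss  d=-]
2: W B1 -> L1 hit  d=D]
3: R B3 -> L1 miss wb->B1  d=-]
4: W B1 -> L1 miss  d=D]
5: R B3 -> L1 miss wb->B1  d=-]
6: R B0 -> L0 miss wb->B2  d=-]
7: W B2 -> L0 miss  d=D]
8: W B2 -> L0 hit  d=D]
9: W B2 -> L0 hit  d=D]
10: R B1 -> L1 miss  d=-]
11: R B1 -> L1 hit  d=-]
12: R B2 -> L0 hit  d=D]

DIRTY = [2]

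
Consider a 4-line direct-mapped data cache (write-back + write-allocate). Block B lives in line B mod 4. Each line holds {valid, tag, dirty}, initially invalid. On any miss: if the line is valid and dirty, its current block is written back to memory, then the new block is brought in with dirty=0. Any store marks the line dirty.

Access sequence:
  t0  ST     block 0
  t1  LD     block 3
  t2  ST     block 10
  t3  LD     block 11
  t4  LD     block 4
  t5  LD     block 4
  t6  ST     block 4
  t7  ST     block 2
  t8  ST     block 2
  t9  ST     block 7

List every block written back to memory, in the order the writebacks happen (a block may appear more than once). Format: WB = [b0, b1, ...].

WB = [0, 10]

0: W B0 → L0 miss [D]
1: R B3 → L3 miss [-]
2: W B10 → L2 miss [D]
3: R B11 → L3 miss [-]
4: R B4 → L0 miss wb→B0 [-]
5: R B4 → L0 hit [-]
6: W B4 → L0 hit [D]
7: W B2 → L2 miss wb→B10 [D]
8: W B2 → L2 hit [D]
9: W B7 → L3 miss [D]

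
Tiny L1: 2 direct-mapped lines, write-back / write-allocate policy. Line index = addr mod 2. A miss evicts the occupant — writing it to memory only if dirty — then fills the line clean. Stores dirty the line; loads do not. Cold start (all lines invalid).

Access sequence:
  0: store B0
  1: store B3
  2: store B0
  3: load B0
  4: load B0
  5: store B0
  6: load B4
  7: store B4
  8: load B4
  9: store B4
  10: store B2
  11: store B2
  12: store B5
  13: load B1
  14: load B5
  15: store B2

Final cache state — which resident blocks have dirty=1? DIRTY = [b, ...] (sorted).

DIRTY = [2]

  0 | W B0 → L0 miss [D]
  1 | W B3 → L1 miss [D]
  2 | W B0 → L0 hit [D]
  3 | R B0 → L0 hit [D]
  4 | R B0 → L0 hit [D]
  5 | W B0 → L0 hit [D]
  6 | R B4 → L0 miss wb→B0 [-]
  7 | W B4 → L0 hit [D]
  8 | R B4 → L0 hit [D]
  9 | W B4 → L0 hit [D]
  10 | W B2 → L0 miss wb→B4 [D]
  11 | W B2 → L0 hit [D]
  12 | W B5 → L1 miss wb→B3 [D]
  13 | R B1 → L1 miss wb→B5 [-]
  14 | R B5 → L1 miss [-]
  15 | W B2 → L0 hit [D]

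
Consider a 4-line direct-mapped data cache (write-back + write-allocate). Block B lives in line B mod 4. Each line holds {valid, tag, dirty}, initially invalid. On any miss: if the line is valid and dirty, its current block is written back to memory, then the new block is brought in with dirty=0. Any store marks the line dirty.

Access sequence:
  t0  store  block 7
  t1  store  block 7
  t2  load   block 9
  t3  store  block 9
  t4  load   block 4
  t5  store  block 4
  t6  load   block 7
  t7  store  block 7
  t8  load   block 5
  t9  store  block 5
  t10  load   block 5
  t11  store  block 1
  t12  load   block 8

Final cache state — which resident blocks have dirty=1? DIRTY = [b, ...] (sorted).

0: W B7 → L3 miss [D]
1: W B7 → L3 hit [D]
2: R B9 → L1 miss [-]
3: W B9 → L1 hit [D]
4: R B4 → L0 miss [-]
5: W B4 → L0 hit [D]
6: R B7 → L3 hit [D]
7: W B7 → L3 hit [D]
8: R B5 → L1 miss wb→B9 [-]
9: W B5 → L1 hit [D]
10: R B5 → L1 hit [D]
11: W B1 → L1 miss wb→B5 [D]
12: R B8 → L0 miss wb→B4 [-]

DIRTY = [1, 7]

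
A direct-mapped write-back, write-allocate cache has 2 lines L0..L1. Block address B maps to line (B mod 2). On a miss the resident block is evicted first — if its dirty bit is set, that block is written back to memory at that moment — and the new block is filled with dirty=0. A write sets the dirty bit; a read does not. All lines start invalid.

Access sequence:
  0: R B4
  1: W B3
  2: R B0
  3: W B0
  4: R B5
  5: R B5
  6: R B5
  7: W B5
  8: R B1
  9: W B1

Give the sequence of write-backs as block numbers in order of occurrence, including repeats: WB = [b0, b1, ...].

0: R B4 → L0 miss [-]
1: W B3 → L1 miss [D]
2: R B0 → L0 miss [-]
3: W B0 → L0 hit [D]
4: R B5 → L1 miss wb→B3 [-]
5: R B5 → L1 hit [-]
6: R B5 → L1 hit [-]
7: W B5 → L1 hit [D]
8: R B1 → L1 miss wb→B5 [-]
9: W B1 → L1 hit [D]

WB = [3, 5]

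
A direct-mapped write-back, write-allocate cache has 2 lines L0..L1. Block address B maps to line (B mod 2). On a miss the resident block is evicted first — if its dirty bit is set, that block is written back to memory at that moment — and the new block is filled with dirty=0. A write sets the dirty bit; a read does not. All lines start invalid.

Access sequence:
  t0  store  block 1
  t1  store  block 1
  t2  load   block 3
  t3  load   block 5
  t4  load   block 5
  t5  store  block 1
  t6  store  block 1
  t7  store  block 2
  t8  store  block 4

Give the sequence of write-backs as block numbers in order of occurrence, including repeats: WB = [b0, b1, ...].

0: W B1 → L1 miss [D]
1: W B1 → L1 hit [D]
2: R B3 → L1 miss wb→B1 [-]
3: R B5 → L1 miss [-]
4: R B5 → L1 hit [-]
5: W B1 → L1 miss [D]
6: W B1 → L1 hit [D]
7: W B2 → L0 miss [D]
8: W B4 → L0 miss wb→B2 [D]

WB = [1, 2]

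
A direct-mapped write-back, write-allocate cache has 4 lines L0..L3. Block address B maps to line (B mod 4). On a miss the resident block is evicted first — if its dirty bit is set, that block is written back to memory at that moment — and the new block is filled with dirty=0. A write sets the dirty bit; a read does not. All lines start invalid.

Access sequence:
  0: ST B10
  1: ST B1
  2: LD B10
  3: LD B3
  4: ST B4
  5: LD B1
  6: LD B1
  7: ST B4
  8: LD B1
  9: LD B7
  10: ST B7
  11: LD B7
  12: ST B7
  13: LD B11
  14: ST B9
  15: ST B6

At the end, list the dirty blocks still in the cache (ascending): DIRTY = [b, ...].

0: W B10 → L2 miss [D]
1: W B1 → L1 miss [D]
2: R B10 → L2 hit [D]
3: R B3 → L3 miss [-]
4: W B4 → L0 miss [D]
5: R B1 → L1 hit [D]
6: R B1 → L1 hit [D]
7: W B4 → L0 hit [D]
8: R B1 → L1 hit [D]
9: R B7 → L3 miss [-]
10: W B7 → L3 hit [D]
11: R B7 → L3 hit [D]
12: W B7 → L3 hit [D]
13: R B11 → L3 miss wb→B7 [-]
14: W B9 → L1 miss wb→B1 [D]
15: W B6 → L2 miss wb→B10 [D]

DIRTY = [4, 6, 9]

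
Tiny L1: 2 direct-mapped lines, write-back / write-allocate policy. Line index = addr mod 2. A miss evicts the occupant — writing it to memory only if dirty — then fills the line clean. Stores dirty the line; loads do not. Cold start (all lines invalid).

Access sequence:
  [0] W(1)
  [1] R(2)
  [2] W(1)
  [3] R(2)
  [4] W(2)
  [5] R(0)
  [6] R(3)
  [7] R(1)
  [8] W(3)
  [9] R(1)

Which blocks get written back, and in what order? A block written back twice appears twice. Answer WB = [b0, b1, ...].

  0 | W B1 → L1 miss [D]
  1 | R B2 → L0 miss [-]
  2 | W B1 → L1 hit [D]
  3 | R B2 → L0 hit [-]
  4 | W B2 → L0 hit [D]
  5 | R B0 → L0 miss wb→B2 [-]
  6 | R B3 → L1 miss wb→B1 [-]
  7 | R B1 → L1 miss [-]
  8 | W B3 → L1 miss [D]
  9 | R B1 → L1 miss wb→B3 [-]

WB = [2, 1, 3]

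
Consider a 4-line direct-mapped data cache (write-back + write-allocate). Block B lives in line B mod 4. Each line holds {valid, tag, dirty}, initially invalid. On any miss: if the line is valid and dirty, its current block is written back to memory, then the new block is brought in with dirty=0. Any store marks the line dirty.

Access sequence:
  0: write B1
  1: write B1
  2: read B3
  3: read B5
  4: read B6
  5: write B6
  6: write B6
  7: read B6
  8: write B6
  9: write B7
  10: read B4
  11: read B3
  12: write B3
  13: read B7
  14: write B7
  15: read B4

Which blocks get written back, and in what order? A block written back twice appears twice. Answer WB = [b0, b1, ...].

  0 | W B1 → L1 miss [D]
  1 | W B1 → L1 hit [D]
  2 | R B3 → L3 miss [-]
  3 | R B5 → L1 miss wb→B1 [-]
  4 | R B6 → L2 miss [-]
  5 | W B6 → L2 hit [D]
  6 | W B6 → L2 hit [D]
  7 | R B6 → L2 hit [D]
  8 | W B6 → L2 hit [D]
  9 | W B7 → L3 miss [D]
  10 | R B4 → L0 miss [-]
  11 | R B3 → L3 miss wb→B7 [-]
  12 | W B3 → L3 hit [D]
  13 | R B7 → L3 miss wb→B3 [-]
  14 | W B7 → L3 hit [D]
  15 | R B4 → L0 hit [-]

WB = [1, 7, 3]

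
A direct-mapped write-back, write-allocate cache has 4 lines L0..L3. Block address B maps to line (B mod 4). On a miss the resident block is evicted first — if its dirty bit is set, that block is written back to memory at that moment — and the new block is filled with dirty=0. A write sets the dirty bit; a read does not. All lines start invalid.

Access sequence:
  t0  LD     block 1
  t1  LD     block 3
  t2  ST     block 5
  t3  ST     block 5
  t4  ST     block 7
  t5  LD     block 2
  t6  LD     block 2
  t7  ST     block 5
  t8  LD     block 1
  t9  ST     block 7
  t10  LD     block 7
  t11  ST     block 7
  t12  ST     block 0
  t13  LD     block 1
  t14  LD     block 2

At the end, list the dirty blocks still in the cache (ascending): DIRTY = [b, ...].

  0 | R B1 → L1 miss [-]
  1 | R B3 → L3 miss [-]
  2 | W B5 → L1 miss [D]
  3 | W B5 → L1 hit [D]
  4 | W B7 → L3 miss [D]
  5 | R B2 → L2 miss [-]
  6 | R B2 → L2 hit [-]
  7 | W B5 → L1 hit [D]
  8 | R B1 → L1 miss wb→B5 [-]
  9 | W B7 → L3 hit [D]
  10 | R B7 → L3 hit [D]
  11 | W B7 → L3 hit [D]
  12 | W B0 → L0 miss [D]
  13 | R B1 → L1 hit [-]
  14 | R B2 → L2 hit [-]

DIRTY = [0, 7]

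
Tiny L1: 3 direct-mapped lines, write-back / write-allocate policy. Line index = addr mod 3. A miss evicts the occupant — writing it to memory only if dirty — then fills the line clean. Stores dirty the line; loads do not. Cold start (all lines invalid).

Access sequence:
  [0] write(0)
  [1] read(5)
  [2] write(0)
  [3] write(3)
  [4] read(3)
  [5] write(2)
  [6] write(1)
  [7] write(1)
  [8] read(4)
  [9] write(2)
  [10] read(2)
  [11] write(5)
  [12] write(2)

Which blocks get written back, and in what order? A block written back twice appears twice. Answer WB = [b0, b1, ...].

WB = [0, 1, 2, 5]

0: W B0 -> L0 miss  d=D]
1: R B5 -> L2 miss  d=-]
2: W B0 -> L0 hit  d=D]
3: W B3 -> L0 miss wb->B0  d=D]
4: R B3 -> L0 hit  d=D]
5: W B2 -> L2 miss  d=D]
6: W B1 -> L1 miss  d=D]
7: W B1 -> L1 hit  d=D]
8: R B4 -> L1 miss wb->B1  d=-]
9: W B2 -> L2 hit  d=D]
10: R B2 -> L2 hit  d=D]
11: W B5 -> L2 miss wb->B2  d=D]
12: W B2 -> L2 miss wb->B5  d=D]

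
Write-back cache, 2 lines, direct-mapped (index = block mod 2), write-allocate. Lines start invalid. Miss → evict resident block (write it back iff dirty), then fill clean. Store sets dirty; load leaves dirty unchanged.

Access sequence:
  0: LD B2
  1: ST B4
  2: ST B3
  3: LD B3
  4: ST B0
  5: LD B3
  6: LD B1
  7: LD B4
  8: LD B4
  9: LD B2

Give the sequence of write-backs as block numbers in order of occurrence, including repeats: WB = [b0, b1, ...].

  0 | R B2 → L0 miss [-]
  1 | W B4 → L0 miss [D]
  2 | W B3 → L1 miss [D]
  3 | R B3 → L1 hit [D]
  4 | W B0 → L0 miss wb→B4 [D]
  5 | R B3 → L1 hit [D]
  6 | R B1 → L1 miss wb→B3 [-]
  7 | R B4 → L0 miss wb→B0 [-]
  8 | R B4 → L0 hit [-]
  9 | R B2 → L0 miss [-]

WB = [4, 3, 0]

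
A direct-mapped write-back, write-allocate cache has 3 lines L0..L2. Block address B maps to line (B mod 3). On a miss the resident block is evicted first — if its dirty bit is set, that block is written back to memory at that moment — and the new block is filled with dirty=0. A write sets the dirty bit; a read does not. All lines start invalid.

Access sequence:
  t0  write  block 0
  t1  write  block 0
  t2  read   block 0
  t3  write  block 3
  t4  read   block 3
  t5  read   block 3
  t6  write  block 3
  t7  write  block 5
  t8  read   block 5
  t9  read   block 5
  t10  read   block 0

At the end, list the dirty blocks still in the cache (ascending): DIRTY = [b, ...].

DIRTY = [5]

  0 | W B0 → L0 miss [D]
  1 | W B0 → L0 hit [D]
  2 | R B0 → L0 hit [D]
  3 | W B3 → L0 miss wb→B0 [D]
  4 | R B3 → L0 hit [D]
  5 | R B3 → L0 hit [D]
  6 | W B3 → L0 hit [D]
  7 | W B5 → L2 miss [D]
  8 | R B5 → L2 hit [D]
  9 | R B5 → L2 hit [D]
  10 | R B0 → L0 miss wb→B3 [-]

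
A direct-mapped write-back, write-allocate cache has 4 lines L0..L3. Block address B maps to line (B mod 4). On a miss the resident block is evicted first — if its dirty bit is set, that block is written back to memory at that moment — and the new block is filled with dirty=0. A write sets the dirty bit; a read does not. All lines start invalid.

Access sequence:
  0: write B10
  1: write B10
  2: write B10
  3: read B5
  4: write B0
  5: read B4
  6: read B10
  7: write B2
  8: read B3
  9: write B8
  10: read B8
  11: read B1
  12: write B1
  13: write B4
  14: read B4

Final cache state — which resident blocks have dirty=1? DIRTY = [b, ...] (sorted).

DIRTY = [1, 2, 4]

0: W B10 -> L2 miss  d=D]
1: W B10 -> L2 hit  d=D]
2: W B10 -> L2 hit  d=D]
3: R B5 -> L1 miss  d=-]
4: W B0 -> L0 miss  d=D]
5: R B4 -> L0 miss wb->B0  d=-]
6: R B10 -> L2 hit  d=D]
7: W B2 -> L2 miss wb->B10  d=D]
8: R B3 -> L3 miss  d=-]
9: W B8 -> L0 miss  d=D]
10: R B8 -> L0 hit  d=D]
11: R B1 -> L1 miss  d=-]
12: W B1 -> L1 hit  d=D]
13: W B4 -> L0 miss wb->B8  d=D]
14: R B4 -> L0 hit  d=D]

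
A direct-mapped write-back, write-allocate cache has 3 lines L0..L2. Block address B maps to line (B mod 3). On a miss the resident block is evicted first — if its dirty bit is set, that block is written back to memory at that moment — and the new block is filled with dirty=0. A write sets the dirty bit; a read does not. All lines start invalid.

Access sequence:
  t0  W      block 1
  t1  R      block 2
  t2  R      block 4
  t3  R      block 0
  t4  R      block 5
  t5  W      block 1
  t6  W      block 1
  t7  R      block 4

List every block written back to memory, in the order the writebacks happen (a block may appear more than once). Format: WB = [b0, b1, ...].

WB = [1, 1]

0: W B1 → L1 miss [D]
1: R B2 → L2 miss [-]
2: R B4 → L1 miss wb→B1 [-]
3: R B0 → L0 miss [-]
4: R B5 → L2 miss [-]
5: W B1 → L1 miss [D]
6: W B1 → L1 hit [D]
7: R B4 → L1 miss wb→B1 [-]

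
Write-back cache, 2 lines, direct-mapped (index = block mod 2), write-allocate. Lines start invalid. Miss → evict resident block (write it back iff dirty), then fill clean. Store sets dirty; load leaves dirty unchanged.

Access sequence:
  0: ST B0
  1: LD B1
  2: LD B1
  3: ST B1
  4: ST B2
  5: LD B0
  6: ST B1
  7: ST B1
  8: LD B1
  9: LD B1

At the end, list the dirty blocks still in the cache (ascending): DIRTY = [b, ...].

DIRTY = [1]

  0 | W B0 → L0 miss [D]
  1 | R B1 → L1 miss [-]
  2 | R B1 → L1 hit [-]
  3 | W B1 → L1 hit [D]
  4 | W B2 → L0 miss wb→B0 [D]
  5 | R B0 → L0 miss wb→B2 [-]
  6 | W B1 → L1 hit [D]
  7 | W B1 → L1 hit [D]
  8 | R B1 → L1 hit [D]
  9 | R B1 → L1 hit [D]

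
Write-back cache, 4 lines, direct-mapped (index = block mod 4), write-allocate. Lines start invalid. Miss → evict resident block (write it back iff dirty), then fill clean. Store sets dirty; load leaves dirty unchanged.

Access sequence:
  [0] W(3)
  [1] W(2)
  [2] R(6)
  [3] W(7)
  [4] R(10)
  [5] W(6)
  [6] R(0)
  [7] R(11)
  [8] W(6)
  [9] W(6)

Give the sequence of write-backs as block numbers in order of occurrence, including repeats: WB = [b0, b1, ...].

0: W B3 -> L3 miss  d=D]
1: W B2 -> L2 miss  d=D]
2: R B6 -> L2 miss wb->B2  d=-]
3: W B7 -> L3 miss wb->B3  d=D]
4: R B10 -> L2 miss  d=-]
5: W B6 -> L2 miss  d=D]
6: R B0 -> L0 miss  d=-]
7: R B11 -> L3 miss wb->B7  d=-]
8: W B6 -> L2 hit  d=D]
9: W B6 -> L2 hit  d=D]

WB = [2, 3, 7]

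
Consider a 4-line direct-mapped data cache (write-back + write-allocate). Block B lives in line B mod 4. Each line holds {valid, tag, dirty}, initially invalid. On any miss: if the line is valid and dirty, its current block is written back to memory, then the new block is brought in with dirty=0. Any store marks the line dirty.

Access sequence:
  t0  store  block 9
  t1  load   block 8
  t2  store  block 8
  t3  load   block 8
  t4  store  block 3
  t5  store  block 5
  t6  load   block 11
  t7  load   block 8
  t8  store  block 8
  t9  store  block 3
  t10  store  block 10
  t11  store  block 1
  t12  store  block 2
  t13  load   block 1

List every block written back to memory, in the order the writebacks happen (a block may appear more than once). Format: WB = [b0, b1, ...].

WB = [9, 3, 5, 10]

0: W B9 -> L1 miss  d=D]
1: R B8 -> L0 miss  d=-]
2: W B8 -> L0 hit  d=D]
3: R B8 -> L0 hit  d=D]
4: W B3 -> L3 miss  d=D]
5: W B5 -> L1 miss wb->B9  d=D]
6: R B11 -> L3 miss wb->B3  d=-]
7: R B8 -> L0 hit  d=D]
8: W B8 -> L0 hit  d=D]
9: W B3 -> L3 miss  d=D]
10: W B10 -> L2 miss  d=D]
11: W B1 -> L1 miss wb->B5  d=D]
12: W B2 -> L2 miss wb->B10  d=D]
13: R B1 -> L1 hit  d=D]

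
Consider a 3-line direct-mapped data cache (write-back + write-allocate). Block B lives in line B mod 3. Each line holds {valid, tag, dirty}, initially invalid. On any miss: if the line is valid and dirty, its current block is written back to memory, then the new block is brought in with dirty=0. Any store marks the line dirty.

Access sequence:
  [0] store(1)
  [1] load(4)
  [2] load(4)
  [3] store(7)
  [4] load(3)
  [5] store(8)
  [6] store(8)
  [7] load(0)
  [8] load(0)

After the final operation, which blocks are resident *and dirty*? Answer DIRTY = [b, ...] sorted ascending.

0: W B1 → L1 miss [D]
1: R B4 → L1 miss wb→B1 [-]
2: R B4 → L1 hit [-]
3: W B7 → L1 miss [D]
4: R B3 → L0 miss [-]
5: W B8 → L2 miss [D]
6: W B8 → L2 hit [D]
7: R B0 → L0 miss [-]
8: R B0 → L0 hit [-]

DIRTY = [7, 8]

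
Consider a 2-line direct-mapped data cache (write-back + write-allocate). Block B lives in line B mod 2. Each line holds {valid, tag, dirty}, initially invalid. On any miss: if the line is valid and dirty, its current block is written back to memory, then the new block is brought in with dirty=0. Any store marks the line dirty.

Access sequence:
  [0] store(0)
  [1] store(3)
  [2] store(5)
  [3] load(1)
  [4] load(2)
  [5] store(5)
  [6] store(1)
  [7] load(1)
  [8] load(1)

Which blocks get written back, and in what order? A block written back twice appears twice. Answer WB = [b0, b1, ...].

WB = [3, 5, 0, 5]

  0 | W B0 → L0 miss [D]
  1 | W B3 → L1 miss [D]
  2 | W B5 → L1 miss wb→B3 [D]
  3 | R B1 → L1 miss wb→B5 [-]
  4 | R B2 → L0 miss wb→B0 [-]
  5 | W B5 → L1 miss [D]
  6 | W B1 → L1 miss wb→B5 [D]
  7 | R B1 → L1 hit [D]
  8 | R B1 → L1 hit [D]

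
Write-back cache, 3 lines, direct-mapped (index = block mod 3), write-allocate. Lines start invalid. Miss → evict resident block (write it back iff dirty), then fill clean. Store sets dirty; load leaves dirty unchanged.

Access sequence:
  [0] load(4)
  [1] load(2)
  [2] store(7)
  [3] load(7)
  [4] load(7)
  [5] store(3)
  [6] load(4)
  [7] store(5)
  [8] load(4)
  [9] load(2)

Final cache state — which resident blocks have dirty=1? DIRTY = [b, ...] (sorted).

  0 | R B4 → L1 miss [-]
  1 | R B2 → L2 miss [-]
  2 | W B7 → L1 miss [D]
  3 | R B7 → L1 hit [D]
  4 | R B7 → L1 hit [D]
  5 | W B3 → L0 miss [D]
  6 | R B4 → L1 miss wb→B7 [-]
  7 | W B5 → L2 miss [D]
  8 | R B4 → L1 hit [-]
  9 | R B2 → L2 miss wb→B5 [-]

DIRTY = [3]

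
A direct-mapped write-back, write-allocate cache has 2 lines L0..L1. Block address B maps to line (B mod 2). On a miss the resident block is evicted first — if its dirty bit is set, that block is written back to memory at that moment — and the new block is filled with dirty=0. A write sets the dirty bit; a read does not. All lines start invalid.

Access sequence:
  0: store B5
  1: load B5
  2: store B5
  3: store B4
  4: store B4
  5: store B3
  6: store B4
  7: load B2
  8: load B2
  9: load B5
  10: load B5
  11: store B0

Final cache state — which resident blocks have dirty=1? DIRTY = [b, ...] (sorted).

DIRTY = [0]

  0 | W B5 → L1 miss [D]
  1 | R B5 → L1 hit [D]
  2 | W B5 → L1 hit [D]
  3 | W B4 → L0 miss [D]
  4 | W B4 → L0 hit [D]
  5 | W B3 → L1 miss wb→B5 [D]
  6 | W B4 → L0 hit [D]
  7 | R B2 → L0 miss wb→B4 [-]
  8 | R B2 → L0 hit [-]
  9 | R B5 → L1 miss wb→B3 [-]
  10 | R B5 → L1 hit [-]
  11 | W B0 → L0 miss [D]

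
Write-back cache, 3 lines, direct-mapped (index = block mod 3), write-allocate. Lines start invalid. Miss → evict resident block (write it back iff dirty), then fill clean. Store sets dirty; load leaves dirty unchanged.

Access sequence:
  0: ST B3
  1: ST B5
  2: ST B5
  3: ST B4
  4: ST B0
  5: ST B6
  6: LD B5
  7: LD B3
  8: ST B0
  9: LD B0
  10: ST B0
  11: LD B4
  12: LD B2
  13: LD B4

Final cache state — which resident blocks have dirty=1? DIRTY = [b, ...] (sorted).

  0 | W B3 → L0 miss [D]
  1 | W B5 → L2 miss [D]
  2 | W B5 → L2 hit [D]
  3 | W B4 → L1 miss [D]
  4 | W B0 → L0 miss wb→B3 [D]
  5 | W B6 → L0 miss wb→B0 [D]
  6 | R B5 → L2 hit [D]
  7 | R B3 → L0 miss wb→B6 [-]
  8 | W B0 → L0 miss [D]
  9 | R B0 → L0 hit [D]
  10 | W B0 → L0 hit [D]
  11 | R B4 → L1 hit [D]
  12 | R B2 → L2 miss wb→B5 [-]
  13 | R B4 → L1 hit [D]

DIRTY = [0, 4]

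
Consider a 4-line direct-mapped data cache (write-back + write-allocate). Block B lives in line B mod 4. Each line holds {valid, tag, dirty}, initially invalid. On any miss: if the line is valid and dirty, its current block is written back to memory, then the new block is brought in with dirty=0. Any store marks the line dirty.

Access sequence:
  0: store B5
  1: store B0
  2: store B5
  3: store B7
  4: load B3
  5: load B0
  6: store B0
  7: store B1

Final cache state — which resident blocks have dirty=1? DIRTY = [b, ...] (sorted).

  0 | W B5 → L1 miss [D]
  1 | W B0 → L0 miss [D]
  2 | W B5 → L1 hit [D]
  3 | W B7 → L3 miss [D]
  4 | R B3 → L3 miss wb→B7 [-]
  5 | R B0 → L0 hit [D]
  6 | W B0 → L0 hit [D]
  7 | W B1 → L1 miss wb→B5 [D]

DIRTY = [0, 1]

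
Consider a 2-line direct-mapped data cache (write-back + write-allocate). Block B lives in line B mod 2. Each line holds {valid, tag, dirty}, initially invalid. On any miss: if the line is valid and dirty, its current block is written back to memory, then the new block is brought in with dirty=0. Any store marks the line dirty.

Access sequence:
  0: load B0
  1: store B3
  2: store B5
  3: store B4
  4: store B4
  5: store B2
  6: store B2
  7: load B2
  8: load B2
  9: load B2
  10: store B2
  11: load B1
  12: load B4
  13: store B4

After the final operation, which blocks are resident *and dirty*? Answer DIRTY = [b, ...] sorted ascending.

DIRTY = [4]

  0 | R B0 → L0 miss [-]
  1 | W B3 → L1 miss [D]
  2 | W B5 → L1 miss wb→B3 [D]
  3 | W B4 → L0 miss [D]
  4 | W B4 → L0 hit [D]
  5 | W B2 → L0 miss wb→B4 [D]
  6 | W B2 → L0 hit [D]
  7 | R B2 → L0 hit [D]
  8 | R B2 → L0 hit [D]
  9 | R B2 → L0 hit [D]
  10 | W B2 → L0 hit [D]
  11 | R B1 → L1 miss wb→B5 [-]
  12 | R B4 → L0 miss wb→B2 [-]
  13 | W B4 → L0 hit [D]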